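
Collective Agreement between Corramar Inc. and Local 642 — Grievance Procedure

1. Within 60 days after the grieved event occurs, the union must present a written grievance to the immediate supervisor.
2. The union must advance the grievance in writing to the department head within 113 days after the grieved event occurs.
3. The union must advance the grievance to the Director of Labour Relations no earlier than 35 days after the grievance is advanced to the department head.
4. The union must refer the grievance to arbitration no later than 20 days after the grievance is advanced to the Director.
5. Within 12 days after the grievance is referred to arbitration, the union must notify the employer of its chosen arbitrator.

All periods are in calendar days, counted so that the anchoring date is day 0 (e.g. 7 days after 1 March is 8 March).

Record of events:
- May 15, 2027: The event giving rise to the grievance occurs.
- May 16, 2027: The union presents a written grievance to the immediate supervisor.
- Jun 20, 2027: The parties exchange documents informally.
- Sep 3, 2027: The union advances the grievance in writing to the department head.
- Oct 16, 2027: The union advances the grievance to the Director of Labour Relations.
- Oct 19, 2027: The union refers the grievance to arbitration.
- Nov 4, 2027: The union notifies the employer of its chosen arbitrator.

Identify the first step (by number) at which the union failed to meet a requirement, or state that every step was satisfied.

(1) due by May 15, 2027 + 60 days = Jul 14, 2027; May 16, 2027 is within that limit.
(2) due by May 15, 2027 + 113 days = Sep 5, 2027; completed Sep 3, 2027, before the deadline.
(3) permitted from Sep 3, 2027 + 35 days = Oct 8, 2027 onward; done Oct 16, 2027 — permitted.
(4) due by Oct 16, 2027 + 20 days = Nov 5, 2027; completed Oct 19, 2027, before the deadline.
(5) due by Oct 19, 2027 + 12 days = Oct 31, 2027; not done until Nov 4, 2027, 4 days after the deadline.
No need to go further; step 5 was not satisfied.

Step 5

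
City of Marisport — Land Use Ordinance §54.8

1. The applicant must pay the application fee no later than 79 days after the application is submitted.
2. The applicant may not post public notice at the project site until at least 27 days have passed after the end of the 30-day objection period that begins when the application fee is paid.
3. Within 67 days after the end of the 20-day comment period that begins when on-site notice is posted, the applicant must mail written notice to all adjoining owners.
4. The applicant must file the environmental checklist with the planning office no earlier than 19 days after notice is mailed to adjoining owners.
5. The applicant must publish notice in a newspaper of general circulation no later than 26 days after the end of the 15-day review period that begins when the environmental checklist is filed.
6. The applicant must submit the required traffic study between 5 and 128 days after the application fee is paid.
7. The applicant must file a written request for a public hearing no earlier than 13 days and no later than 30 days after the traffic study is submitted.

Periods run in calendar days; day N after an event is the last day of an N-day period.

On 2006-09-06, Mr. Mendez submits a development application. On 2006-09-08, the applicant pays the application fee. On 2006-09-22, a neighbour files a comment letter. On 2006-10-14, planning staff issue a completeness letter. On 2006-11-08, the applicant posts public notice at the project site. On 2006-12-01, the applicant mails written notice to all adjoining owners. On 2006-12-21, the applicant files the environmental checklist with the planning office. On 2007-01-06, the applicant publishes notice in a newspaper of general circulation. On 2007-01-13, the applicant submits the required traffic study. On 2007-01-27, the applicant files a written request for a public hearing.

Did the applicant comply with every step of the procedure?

Step 1 — counting 79 days from 2006-09-06 (when the application is submitted) gives a deadline of 2006-11-24; completed 2006-09-08, before the deadline.
Step 2 — must wait 27 days from 2006-10-08 (end of the 30-day objection period, which began when the application fee is paid on 2006-09-08), so not before 2006-11-04; 2006-11-08 is on or after that date.
Step 3 — counting 67 days from 2006-11-28 (end of the 20-day comment period, which began when on-site notice is posted on 2006-11-08) gives a deadline of 2007-02-03; 2006-12-01 is within that limit.
Step 4 — must wait 19 days from 2006-12-01 (when notice is mailed to adjoining owners), so not before 2006-12-20; done 2006-12-21, after the minimum wait.
Step 5 — counting 26 days from 2007-01-05 (end of the 15-day review period, which began when the environmental checklist is filed on 2006-12-21) gives a deadline of 2007-01-31; done 2007-01-06 — timely.
Step 6 — 5 and 128 days from 2006-09-08 (when the application fee is paid) are 2006-09-13 and 2007-01-14 respectively; 2007-01-13 falls inside that range.
Step 7 — 13 and 30 days from 2007-01-13 (when the traffic study is submitted) are 2007-01-26 and 2007-02-12 respectively; 2007-01-27 falls inside that range.

Yes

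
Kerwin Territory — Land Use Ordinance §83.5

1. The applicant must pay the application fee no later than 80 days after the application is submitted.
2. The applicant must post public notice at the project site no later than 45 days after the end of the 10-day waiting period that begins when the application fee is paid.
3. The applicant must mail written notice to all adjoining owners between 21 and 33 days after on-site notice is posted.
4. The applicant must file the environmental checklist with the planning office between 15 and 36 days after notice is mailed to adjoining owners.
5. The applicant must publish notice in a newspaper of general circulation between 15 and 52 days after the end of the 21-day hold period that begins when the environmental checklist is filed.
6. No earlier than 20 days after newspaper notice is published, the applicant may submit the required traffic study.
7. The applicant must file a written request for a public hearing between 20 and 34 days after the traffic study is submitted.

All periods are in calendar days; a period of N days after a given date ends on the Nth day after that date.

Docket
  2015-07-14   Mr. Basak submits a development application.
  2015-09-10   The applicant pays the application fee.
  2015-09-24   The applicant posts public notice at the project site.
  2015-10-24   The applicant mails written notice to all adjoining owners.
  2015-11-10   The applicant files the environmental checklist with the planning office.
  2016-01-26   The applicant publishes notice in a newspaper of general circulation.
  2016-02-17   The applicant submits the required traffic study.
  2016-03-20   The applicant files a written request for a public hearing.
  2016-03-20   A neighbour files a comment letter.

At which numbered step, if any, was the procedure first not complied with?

Step 1: 80 days after 2015-07-14 (when the application is submitted) is 2015-10-02; 2015-09-10 is within that limit.
Step 2: 45 days after 2015-09-20 (end of the 10-day waiting period, which began when the application fee is paid on 2015-09-10) is 2015-11-04; completed 2015-09-24, before the deadline.
Step 3: the window is 21–33 days after 2015-09-24 (when on-site notice is posted), so 2015-10-15 through 2015-10-27; done 2015-10-24 — within the window.
Step 4: the window is 15–36 days after 2015-10-24 (when notice is mailed to adjoining owners), so 2015-11-08 through 2015-11-29; 2015-11-10 falls inside that range.
Step 5: the window is 15–52 days after 2015-12-01 (end of the 21-day hold period, which began when the environmental checklist is filed on 2015-11-10), so 2015-12-16 through 2016-01-22; done 2016-01-26 — 4 days after the window closed.
The analysis stops there.

Step 5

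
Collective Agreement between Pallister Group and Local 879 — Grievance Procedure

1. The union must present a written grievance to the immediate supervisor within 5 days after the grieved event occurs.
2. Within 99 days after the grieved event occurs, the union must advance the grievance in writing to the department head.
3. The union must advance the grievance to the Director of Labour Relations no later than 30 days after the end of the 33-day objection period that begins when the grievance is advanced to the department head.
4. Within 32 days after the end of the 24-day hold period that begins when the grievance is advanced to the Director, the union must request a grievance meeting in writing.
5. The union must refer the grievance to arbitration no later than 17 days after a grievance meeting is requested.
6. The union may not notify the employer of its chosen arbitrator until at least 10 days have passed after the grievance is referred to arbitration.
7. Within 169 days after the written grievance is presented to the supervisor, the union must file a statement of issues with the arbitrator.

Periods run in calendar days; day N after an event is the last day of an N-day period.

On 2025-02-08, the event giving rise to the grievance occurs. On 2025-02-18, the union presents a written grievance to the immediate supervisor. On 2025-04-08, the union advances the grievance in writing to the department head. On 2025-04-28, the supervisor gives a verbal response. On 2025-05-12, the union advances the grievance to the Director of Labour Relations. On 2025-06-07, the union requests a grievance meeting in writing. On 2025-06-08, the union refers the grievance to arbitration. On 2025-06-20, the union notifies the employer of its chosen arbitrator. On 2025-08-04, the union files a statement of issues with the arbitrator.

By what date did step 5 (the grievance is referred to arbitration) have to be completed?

2025-06-24

Step 5 runs from 2025-06-07, when a grievance meeting is requested. 17 days after 2025-06-07 is 2025-06-24.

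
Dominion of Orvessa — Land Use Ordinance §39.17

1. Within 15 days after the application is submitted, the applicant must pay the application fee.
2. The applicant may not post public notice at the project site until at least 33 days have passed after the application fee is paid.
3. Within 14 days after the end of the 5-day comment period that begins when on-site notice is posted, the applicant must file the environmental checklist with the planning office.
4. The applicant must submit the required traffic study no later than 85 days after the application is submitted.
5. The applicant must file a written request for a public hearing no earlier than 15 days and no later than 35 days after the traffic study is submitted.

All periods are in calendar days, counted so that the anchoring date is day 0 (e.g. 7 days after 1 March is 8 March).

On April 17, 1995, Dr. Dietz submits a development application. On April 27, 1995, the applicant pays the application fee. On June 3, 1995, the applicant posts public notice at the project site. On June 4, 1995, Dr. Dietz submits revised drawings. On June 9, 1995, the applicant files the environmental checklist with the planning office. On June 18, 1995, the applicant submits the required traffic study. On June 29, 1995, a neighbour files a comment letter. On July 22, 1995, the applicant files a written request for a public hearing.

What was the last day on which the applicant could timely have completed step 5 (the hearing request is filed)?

July 23, 1995

Step 5 runs from June 18, 1995, when the traffic study is submitted. The window is 15–35 days after June 18, 1995; it closes on July 23, 1995.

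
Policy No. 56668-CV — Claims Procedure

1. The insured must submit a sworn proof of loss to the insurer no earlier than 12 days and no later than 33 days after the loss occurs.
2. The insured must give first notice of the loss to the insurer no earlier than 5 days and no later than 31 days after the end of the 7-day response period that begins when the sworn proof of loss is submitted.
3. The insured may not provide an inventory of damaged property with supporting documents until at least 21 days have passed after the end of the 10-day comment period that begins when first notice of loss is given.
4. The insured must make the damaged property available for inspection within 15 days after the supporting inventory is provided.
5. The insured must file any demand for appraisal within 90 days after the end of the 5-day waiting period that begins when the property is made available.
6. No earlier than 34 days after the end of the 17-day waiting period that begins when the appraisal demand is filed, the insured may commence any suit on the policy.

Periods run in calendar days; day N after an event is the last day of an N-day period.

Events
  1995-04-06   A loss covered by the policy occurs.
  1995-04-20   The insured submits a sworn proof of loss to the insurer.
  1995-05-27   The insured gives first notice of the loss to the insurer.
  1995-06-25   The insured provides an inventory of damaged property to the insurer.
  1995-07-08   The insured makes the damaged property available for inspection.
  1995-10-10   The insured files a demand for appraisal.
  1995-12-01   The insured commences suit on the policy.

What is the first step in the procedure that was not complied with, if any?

Step 1: the window is 12–33 days after 1995-04-06 (when the loss occurs), so 1995-04-18 through 1995-05-09; 1995-04-20 falls inside that range.
Step 2: the window is 5–31 days after 1995-04-27 (end of the 7-day response period, which began when the sworn proof of loss is submitted on 1995-04-20), so 1995-05-02 through 1995-05-28; done 1995-05-27, which is between those dates.
Step 3: the earliest permitted date is 21 days after 1995-06-06 (end of the 10-day comment period, which began when first notice of loss is given on 1995-05-27), i.e. 1995-06-27; done 1995-06-25 — 2 days too early.

Step 3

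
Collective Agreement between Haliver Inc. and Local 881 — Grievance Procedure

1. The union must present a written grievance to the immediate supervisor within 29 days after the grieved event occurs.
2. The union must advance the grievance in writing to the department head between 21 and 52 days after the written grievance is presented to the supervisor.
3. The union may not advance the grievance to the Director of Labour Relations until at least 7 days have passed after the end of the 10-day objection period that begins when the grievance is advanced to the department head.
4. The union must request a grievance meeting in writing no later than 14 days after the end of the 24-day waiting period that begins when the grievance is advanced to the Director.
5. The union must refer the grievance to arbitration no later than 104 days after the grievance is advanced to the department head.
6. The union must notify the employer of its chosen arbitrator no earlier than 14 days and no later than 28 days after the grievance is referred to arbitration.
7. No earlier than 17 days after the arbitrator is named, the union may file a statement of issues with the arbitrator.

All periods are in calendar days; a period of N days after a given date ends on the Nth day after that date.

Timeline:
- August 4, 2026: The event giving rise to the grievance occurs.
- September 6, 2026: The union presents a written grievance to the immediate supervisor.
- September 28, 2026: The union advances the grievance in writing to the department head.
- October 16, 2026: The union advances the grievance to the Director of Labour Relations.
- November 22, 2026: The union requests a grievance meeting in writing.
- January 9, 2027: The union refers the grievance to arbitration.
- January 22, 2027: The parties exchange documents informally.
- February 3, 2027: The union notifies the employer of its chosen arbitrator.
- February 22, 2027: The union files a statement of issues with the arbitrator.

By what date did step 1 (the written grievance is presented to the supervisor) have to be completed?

Step 1 runs from August 4, 2026, when the grieved event occurs. 29 days after August 4, 2026 is September 2, 2026.

September 2, 2026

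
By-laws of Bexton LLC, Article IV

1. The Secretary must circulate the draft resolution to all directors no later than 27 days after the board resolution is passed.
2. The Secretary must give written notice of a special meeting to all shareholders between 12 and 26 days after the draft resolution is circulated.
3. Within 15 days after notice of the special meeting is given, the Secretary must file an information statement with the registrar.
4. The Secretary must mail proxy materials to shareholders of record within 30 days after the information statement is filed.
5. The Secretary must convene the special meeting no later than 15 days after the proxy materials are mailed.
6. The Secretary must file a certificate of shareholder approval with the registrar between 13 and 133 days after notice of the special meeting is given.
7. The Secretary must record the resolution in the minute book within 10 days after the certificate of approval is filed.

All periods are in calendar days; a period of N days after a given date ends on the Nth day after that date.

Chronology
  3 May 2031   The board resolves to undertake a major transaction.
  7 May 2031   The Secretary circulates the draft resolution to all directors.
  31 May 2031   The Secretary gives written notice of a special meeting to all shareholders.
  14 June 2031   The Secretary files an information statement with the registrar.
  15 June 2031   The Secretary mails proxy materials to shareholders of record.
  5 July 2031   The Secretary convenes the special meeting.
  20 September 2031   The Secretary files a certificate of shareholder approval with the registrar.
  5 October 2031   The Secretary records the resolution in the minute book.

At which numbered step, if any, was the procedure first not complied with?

Step 5

Step 1 — counting 27 days from 3 May 2031 (when the board resolution is passed) gives a deadline of 30 May 2031; completed 7 May 2031, before the deadline.
Step 2 — 12 and 26 days from 7 May 2031 (when the draft resolution is circulated) are 19 May 2031 and 2 June 2031 respectively; done 31 May 2031 — within the window.
Step 3 — counting 15 days from 31 May 2031 (when notice of the special meeting is given) gives a deadline of 15 June 2031; 14 June 2031 is within that limit.
Step 4 — counting 30 days from 14 June 2031 (when the information statement is filed) gives a deadline of 14 July 2031; completed 15 June 2031, before the deadline.
Step 5 — counting 15 days from 15 June 2031 (when the proxy materials are mailed) gives a deadline of 30 June 2031; 5 July 2031 misses that deadline by 5 days.
The analysis stops there.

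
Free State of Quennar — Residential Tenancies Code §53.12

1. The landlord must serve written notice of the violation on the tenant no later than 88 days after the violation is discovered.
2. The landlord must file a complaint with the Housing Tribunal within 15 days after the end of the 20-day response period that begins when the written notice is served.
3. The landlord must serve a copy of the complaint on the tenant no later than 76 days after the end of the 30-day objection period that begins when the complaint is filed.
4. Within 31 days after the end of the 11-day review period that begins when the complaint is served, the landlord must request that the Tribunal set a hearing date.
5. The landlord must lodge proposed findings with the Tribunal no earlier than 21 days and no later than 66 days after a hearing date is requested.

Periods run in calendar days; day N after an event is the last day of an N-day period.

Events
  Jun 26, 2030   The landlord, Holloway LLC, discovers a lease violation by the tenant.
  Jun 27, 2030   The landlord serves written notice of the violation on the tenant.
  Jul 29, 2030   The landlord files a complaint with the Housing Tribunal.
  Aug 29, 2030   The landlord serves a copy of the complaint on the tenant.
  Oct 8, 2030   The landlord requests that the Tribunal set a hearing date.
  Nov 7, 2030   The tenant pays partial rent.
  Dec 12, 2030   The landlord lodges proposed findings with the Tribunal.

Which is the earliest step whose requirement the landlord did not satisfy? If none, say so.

(1) due by Jun 26, 2030 + 88 days = Sep 22, 2030; done Jun 27, 2030 — timely.
(2) due by Jul 17, 2030 + 15 days = Aug 1, 2030; done Jul 29, 2030 — timely.
(3) due by Aug 28, 2030 + 76 days = Nov 12, 2030; completed Aug 29, 2030, before the deadline.
(4) due by Sep 9, 2030 + 31 days = Oct 10, 2030; Oct 8, 2030 is within that limit.
(5) the permitted window runs from Oct 8, 2030 + 21 = Oct 29, 2030 to Oct 8, 2030 + 66 = Dec 13, 2030; done Dec 12, 2030, which is between those dates.

None — every step was satisfied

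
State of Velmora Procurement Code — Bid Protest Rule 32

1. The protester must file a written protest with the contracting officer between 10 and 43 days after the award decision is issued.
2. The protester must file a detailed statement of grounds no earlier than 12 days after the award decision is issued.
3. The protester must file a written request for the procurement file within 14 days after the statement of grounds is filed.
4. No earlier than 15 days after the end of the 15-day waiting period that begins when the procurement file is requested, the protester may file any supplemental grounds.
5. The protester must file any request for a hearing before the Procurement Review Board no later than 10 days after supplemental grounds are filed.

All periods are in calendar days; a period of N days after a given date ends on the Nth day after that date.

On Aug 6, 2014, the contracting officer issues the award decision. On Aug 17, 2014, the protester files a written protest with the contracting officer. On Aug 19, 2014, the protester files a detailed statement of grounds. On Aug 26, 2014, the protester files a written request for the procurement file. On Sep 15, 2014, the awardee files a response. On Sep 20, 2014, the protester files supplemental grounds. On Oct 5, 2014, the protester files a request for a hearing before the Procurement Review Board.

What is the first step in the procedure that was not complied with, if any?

Step 1: the window is 10–43 days after Aug 6, 2014 (when the award decision is issued), so Aug 16, 2014 through Sep 18, 2014; Aug 17, 2014 falls inside that range.
Step 2: the earliest permitted date is 12 days after Aug 6, 2014 (when the award decision is issued), i.e. Aug 18, 2014; done Aug 19, 2014 — permitted.
Step 3: 14 days after Aug 19, 2014 (when the statement of grounds is filed) is Sep 2, 2014; Aug 26, 2014 is within that limit.
Step 4: the earliest permitted date is 15 days after Sep 10, 2014 (end of the 15-day waiting period, which began when the procurement file is requested on Aug 26, 2014), i.e. Sep 25, 2014; Sep 20, 2014 is 5 days before the earliest permitted date.

Step 4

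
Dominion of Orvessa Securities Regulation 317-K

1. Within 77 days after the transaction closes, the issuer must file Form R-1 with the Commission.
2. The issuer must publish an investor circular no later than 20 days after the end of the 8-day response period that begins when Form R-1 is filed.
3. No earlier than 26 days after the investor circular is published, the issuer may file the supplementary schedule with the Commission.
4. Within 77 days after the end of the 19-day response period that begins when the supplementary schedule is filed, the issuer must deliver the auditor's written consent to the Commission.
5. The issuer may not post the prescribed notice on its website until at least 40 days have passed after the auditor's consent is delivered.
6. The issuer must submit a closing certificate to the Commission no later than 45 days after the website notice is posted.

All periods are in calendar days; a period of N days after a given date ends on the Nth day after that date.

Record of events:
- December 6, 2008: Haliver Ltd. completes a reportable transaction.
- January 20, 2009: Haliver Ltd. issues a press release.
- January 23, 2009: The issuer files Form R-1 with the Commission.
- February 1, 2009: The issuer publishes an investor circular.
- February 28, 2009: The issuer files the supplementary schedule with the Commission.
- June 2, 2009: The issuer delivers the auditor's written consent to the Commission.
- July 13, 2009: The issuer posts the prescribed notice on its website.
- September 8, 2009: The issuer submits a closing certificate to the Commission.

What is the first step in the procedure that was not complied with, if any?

Step 6

Step 1: 77 days after December 6, 2008 (when the transaction closes) is February 21, 2009; done January 23, 2009 — timely.
Step 2: 20 days after January 31, 2009 (end of the 8-day response period, which began when Form R-1 is filed on January 23, 2009) is February 20, 2009; February 1, 2009 is within that limit.
Step 3: the earliest permitted date is 26 days after February 1, 2009 (when the investor circular is published), i.e. February 27, 2009; done February 28, 2009, after the minimum wait.
Step 4: 77 days after March 19, 2009 (end of the 19-day response period, which began when the supplementary schedule is filed on February 28, 2009) is June 4, 2009; done June 2, 2009 — timely.
Step 5: the earliest permitted date is 40 days after June 2, 2009 (when the auditor's consent is delivered), i.e. July 12, 2009; done July 13, 2009 — permitted.
Step 6: 45 days after July 13, 2009 (when the website notice is posted) is August 27, 2009; September 8, 2009 misses that deadline by 12 days.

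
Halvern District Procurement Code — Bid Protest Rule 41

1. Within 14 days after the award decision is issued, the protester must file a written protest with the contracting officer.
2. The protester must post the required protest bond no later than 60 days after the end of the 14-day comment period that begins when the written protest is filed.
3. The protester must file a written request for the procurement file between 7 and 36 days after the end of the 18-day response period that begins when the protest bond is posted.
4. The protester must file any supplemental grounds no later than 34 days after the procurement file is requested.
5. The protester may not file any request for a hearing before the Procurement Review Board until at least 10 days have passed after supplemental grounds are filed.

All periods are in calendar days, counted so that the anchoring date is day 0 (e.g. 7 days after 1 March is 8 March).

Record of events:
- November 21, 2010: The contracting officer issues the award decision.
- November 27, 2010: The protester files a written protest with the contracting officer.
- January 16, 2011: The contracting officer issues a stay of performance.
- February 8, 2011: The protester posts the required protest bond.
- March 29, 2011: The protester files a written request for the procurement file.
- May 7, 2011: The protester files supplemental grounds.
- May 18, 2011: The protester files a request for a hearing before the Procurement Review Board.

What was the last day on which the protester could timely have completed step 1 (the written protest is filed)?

Step 1 runs from November 21, 2010, when the award decision is issued. 14 days after November 21, 2010 is December 5, 2010.

December 5, 2010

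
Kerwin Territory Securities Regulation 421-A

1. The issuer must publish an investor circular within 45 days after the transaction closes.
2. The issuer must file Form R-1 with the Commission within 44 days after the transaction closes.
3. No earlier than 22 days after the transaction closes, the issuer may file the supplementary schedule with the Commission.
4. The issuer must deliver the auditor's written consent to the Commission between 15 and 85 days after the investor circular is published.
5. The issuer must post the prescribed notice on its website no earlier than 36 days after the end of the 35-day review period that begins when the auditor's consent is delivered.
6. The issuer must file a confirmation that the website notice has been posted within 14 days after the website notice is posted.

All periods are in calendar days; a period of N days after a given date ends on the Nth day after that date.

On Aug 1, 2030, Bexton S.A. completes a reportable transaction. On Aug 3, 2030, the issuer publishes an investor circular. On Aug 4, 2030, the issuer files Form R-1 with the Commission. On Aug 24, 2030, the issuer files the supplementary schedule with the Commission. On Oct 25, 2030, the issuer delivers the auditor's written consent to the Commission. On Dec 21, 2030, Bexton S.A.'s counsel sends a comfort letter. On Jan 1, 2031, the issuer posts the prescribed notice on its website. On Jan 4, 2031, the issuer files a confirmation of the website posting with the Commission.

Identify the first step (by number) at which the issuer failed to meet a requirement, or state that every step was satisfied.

Step 5

(1) due by Aug 1, 2030 + 45 days = Sep 15, 2030; completed Aug 3, 2030, before the deadline.
(2) due by Aug 1, 2030 + 44 days = Sep 14, 2030; done Aug 4, 2030 — timely.
(3) permitted from Aug 1, 2030 + 22 days = Aug 23, 2030 onward; done Aug 24, 2030 — permitted.
(4) the permitted window runs from Aug 3, 2030 + 15 = Aug 18, 2030 to Aug 3, 2030 + 85 = Oct 27, 2030; Oct 25, 2030 falls inside that range.
(5) permitted from Nov 29, 2030 + 36 days = Jan 4, 2031 onward; acted on Jan 1, 2031, 3 days prematurely.
No need to go further; step 5 was not satisfied.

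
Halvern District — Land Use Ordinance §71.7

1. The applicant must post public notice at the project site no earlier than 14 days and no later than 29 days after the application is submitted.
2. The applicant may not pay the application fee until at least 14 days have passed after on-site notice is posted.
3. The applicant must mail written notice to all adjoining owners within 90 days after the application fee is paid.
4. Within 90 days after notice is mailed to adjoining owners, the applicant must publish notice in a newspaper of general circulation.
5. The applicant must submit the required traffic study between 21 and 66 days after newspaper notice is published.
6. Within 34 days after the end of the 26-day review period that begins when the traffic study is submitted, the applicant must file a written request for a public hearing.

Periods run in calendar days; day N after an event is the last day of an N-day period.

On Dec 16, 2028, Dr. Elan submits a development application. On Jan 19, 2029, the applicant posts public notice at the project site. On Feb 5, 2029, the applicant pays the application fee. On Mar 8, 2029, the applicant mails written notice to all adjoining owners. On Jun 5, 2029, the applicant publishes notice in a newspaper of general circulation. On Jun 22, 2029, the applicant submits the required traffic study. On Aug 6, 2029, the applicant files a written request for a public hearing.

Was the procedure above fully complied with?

No

Step 1: the window is 14–29 days after Dec 16, 2028 (when the application is submitted), so Dec 30, 2028 through Jan 14, 2029; done Jan 19, 2029 — 5 days after the window closed.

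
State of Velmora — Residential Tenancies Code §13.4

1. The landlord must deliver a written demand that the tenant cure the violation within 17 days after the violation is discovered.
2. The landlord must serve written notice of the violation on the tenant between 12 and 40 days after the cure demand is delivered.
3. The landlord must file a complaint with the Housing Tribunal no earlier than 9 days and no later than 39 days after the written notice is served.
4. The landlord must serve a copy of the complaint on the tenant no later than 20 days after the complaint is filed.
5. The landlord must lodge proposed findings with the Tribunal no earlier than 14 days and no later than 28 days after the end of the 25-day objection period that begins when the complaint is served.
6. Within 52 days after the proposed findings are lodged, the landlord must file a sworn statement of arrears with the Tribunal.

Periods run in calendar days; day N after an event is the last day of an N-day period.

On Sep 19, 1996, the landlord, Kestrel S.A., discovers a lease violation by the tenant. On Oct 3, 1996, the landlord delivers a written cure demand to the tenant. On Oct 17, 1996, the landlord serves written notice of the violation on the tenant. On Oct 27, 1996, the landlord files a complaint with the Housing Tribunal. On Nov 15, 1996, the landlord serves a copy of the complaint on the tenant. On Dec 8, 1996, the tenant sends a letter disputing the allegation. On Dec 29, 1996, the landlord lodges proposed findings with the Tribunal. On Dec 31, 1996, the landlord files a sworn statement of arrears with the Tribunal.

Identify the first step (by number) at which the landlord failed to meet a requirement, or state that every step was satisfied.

Step 1: 17 days after Sep 19, 1996 (when the violation is discovered) is Oct 6, 1996; Oct 3, 1996 is within that limit.
Step 2: the window is 12–40 days after Oct 3, 1996 (when the cure demand is delivered), so Oct 15, 1996 through Nov 12, 1996; Oct 17, 1996 falls inside that range.
Step 3: the window is 9–39 days after Oct 17, 1996 (when the written notice is served), so Oct 26, 1996 through Nov 25, 1996; Oct 27, 1996 falls inside that range.
Step 4: 20 days after Oct 27, 1996 (when the complaint is filed) is Nov 16, 1996; Nov 15, 1996 is within that limit.
Step 5: the window is 14–28 days after Dec 10, 1996 (end of the 25-day objection period, which began when the complaint is served on Nov 15, 1996), so Dec 24, 1996 through Jan 7, 1997; Dec 29, 1996 falls inside that range.
Step 6: 52 days after Dec 29, 1996 (when the proposed findings are lodged) is Feb 19, 1997; done Dec 31, 1996 — timely.

None — every step was satisfied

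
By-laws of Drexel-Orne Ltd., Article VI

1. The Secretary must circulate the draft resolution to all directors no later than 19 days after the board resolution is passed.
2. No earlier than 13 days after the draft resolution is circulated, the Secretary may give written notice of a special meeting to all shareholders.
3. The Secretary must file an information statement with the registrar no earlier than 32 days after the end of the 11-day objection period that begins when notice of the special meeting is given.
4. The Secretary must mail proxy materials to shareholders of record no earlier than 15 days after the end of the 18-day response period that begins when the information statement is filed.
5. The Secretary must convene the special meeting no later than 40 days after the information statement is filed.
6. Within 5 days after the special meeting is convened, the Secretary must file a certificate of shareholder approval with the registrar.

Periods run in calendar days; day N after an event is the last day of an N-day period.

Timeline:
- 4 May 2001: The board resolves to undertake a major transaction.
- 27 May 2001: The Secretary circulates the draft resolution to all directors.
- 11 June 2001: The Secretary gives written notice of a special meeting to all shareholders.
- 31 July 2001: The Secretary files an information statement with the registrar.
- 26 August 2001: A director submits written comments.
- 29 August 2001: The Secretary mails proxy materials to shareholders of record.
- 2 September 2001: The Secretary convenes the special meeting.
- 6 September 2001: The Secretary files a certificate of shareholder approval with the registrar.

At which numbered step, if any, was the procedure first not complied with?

(1) due by 4 May 2001 + 19 days = 23 May 2001; not done until 27 May 2001, 4 days after the deadline.
The procedure was therefore not followed at step 1.

Step 1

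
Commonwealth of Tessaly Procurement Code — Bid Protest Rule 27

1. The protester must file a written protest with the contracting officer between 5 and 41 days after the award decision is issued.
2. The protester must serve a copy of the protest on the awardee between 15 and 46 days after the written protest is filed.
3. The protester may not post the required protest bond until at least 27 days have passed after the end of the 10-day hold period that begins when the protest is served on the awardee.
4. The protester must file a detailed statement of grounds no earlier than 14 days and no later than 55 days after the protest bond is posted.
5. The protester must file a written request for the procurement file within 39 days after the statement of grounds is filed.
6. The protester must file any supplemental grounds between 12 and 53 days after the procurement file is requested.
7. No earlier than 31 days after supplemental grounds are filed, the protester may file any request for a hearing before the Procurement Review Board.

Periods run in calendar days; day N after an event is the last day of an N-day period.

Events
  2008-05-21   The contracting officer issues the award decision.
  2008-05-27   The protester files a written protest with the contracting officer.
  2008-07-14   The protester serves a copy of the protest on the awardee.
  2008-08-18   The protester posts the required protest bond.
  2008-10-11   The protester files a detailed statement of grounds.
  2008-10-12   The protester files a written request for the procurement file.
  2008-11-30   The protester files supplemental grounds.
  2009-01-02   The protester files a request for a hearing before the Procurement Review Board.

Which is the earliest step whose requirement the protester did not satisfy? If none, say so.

Step 2

Step 1 — 5 and 41 days from 2008-05-21 (when the award decision is issued) are 2008-05-26 and 2008-07-01 respectively; 2008-05-27 falls inside that range.
Step 2 — 15 and 46 days from 2008-05-27 (when the written protest is filed) are 2008-06-11 and 2008-07-12 respectively; done 2008-07-14 — 2 days after the window closed.
No need to go further; step 2 was not satisfied.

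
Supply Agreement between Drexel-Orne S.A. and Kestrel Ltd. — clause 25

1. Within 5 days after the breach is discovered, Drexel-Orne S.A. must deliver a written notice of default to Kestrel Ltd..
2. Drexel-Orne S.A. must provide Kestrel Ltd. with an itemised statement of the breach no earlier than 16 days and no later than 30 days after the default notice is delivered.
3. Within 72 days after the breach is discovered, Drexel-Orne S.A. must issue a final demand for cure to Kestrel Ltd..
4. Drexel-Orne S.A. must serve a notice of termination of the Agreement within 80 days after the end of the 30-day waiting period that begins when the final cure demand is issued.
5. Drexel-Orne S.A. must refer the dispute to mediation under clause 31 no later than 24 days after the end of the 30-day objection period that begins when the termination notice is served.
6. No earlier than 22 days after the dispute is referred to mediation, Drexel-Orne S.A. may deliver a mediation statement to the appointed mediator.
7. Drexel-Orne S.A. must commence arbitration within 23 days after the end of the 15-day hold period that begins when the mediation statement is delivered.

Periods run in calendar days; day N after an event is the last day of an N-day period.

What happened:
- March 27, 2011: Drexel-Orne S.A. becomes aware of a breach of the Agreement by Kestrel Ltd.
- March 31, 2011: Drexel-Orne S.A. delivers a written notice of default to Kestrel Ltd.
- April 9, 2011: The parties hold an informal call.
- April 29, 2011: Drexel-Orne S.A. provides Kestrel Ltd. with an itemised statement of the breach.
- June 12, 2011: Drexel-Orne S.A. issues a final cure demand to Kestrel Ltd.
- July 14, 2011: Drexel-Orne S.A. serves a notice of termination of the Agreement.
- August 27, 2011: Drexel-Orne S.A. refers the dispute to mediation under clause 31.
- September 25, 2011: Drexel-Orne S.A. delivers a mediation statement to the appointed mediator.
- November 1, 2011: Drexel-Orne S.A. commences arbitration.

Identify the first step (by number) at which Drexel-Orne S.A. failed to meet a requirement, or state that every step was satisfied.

Step 3

Step 1 — counting 5 days from March 27, 2011 (when the breach is discovered) gives a deadline of April 1, 2011; done March 31, 2011 — timely.
Step 2 — 16 and 30 days from March 31, 2011 (when the default notice is delivered) are April 16, 2011 and April 30, 2011 respectively; April 29, 2011 falls inside that range.
Step 3 — counting 72 days from March 27, 2011 (when the breach is discovered) gives a deadline of June 7, 2011; June 12, 2011 misses that deadline by 5 days.
The analysis stops there.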